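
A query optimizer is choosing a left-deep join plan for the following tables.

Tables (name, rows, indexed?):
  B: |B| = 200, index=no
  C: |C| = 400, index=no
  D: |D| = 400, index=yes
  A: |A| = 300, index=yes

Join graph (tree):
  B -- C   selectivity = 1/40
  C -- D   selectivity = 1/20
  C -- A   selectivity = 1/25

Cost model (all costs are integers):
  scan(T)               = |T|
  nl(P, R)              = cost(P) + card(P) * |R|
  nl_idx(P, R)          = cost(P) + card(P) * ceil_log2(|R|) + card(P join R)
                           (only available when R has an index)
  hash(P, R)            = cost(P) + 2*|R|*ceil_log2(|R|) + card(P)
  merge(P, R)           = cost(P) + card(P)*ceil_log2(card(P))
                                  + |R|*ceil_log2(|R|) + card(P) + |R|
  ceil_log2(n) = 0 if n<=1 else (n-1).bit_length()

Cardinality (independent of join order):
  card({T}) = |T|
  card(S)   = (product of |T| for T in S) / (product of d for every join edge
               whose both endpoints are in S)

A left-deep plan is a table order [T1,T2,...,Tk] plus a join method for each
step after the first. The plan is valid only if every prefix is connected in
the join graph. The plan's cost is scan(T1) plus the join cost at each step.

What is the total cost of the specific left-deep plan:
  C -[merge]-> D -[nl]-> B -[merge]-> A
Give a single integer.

2291400

step 1: scan C: cost=400, card=400
step 2: join D via merge
    card(P join D) = 400*400/(20) = 8000
    cost = 400 + 400*9 + 400*9 + 400 + 400 = 8400
step 3: join B via nl
    card(P join B) = 8000*200/(40) = 40000
    cost = 8400 + 8000*200 = 1608400
step 4: join A via merge
    card(P join A) = 40000*300/(25) = 480000
    cost = 1608400 + 40000*16 + 300*9 + 40000 + 300 = 2291400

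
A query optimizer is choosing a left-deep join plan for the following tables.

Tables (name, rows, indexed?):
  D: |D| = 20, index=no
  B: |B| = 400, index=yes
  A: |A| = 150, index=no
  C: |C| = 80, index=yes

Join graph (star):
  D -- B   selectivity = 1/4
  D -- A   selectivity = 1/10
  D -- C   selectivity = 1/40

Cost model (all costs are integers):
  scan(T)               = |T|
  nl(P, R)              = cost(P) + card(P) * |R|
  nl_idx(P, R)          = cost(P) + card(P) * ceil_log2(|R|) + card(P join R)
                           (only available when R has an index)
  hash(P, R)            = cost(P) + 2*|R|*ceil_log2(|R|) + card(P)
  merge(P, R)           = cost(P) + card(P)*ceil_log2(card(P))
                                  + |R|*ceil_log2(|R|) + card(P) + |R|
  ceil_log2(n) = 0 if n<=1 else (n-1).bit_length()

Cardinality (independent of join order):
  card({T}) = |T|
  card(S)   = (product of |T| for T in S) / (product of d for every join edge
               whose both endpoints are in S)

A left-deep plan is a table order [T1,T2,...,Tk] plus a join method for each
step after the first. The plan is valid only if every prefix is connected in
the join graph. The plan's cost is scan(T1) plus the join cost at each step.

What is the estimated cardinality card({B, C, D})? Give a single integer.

Tables in S: B(400), C(80), D(20)
Edges inside S: D-B(d=4), D-C(d=40)
numerator = 400 * 80 * 20 = 640000
denominator = 4 * 40 = 160
card(S) = 640000 / 160 = 4000

4000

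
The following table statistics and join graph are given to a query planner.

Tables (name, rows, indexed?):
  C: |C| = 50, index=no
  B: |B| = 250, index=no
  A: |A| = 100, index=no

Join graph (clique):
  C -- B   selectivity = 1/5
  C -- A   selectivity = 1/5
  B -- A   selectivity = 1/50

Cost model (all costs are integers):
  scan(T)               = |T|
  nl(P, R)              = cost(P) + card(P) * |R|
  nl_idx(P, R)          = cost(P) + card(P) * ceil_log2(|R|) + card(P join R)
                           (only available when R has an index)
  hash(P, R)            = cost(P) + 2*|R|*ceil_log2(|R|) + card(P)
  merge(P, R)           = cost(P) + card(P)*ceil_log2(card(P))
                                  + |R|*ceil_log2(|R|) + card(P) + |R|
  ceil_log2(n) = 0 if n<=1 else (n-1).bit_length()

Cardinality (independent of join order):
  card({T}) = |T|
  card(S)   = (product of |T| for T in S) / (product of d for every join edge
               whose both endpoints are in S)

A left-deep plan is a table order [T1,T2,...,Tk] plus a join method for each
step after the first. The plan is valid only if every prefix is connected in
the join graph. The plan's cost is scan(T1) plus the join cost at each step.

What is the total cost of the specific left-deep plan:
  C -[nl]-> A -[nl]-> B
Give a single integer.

255050

step 1: scan C: cost=50, card=50
step 2: join A via nl
    card(P join A) = 50*100/(5) = 1000
    cost = 50 + 50*100 = 5050
step 3: join B via nl
    card(P join B) = 1000*250/(5*50) = 1000
    cost = 5050 + 1000*250 = 255050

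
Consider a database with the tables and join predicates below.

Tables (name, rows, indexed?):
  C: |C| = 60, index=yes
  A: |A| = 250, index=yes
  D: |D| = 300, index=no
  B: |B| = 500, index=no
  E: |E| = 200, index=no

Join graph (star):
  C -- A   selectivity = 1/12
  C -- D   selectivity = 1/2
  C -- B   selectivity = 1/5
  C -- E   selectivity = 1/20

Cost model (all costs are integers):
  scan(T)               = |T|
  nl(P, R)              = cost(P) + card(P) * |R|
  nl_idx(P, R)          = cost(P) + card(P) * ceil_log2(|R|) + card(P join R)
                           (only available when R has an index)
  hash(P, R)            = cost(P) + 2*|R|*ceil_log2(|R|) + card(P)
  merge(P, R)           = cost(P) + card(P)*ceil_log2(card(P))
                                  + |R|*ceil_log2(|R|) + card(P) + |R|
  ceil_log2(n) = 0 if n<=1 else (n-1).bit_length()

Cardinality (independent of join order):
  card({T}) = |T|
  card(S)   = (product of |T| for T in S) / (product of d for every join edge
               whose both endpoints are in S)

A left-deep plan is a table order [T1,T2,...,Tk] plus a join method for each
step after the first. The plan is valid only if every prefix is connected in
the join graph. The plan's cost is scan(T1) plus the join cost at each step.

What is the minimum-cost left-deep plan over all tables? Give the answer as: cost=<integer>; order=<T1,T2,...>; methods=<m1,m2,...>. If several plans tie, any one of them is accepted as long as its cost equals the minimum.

cost=1282570; order=A,C,E,B,D; methods=hash,hash,hash,hash

Selinger DP (subsets sized 1..n):
  {C}: scan cost=60, card=60
  {A}: scan cost=250, card=250
  {D}: scan cost=300, card=300
  {B}: scan cost=500, card=500
  {E}: scan cost=200, card=200
  {AC}: card=1250; try (C,hash)→1220, (A,nl_idx)→1790, (A,merge)→2730, (C,merge)→2920, (C,nl_idx)→3000, (A,hash)→4120 …(+2); best=1220 via (C,hash)
  {CD}: card=9000; try (C,hash)→1320, (D,merge)→3480, (C,merge)→3720, (D,hash)→5520, (C,nl_idx)→11100, (D,nl)→18060 …(+1); best=1320 via (C,hash)
  {BC}: card=6000; try (C,hash)→1720, (B,merge)→5480, (C,merge)→5920, (B,hash)→9120, (C,nl_idx)→9500, (B,nl)→30060 …(+1); best=1720 via (C,hash)
  {CE}: card=600; try (C,hash)→1120, (C,nl_idx)→2000, (E,merge)→2280, (C,merge)→2420, (E,hash)→3320, (E,nl)→12060 …(+1); best=1120 via (C,hash)
  {ACD}: card=187500; try (D,hash)→7870, (A,hash)→14320, (D,merge)→19220, (A,merge)→138570, (A,nl_idx)→260820, (D,nl)→376220 …(+1); best=7870 via (D,hash)
  {ABC}: card=125000; try (B,hash)→11470, (A,hash)→11720, (B,merge)→21220, (A,merge)→87970, (A,nl_idx)→174720, (B,nl)→626220 …(+1); best=11470 via (B,hash)
  {ACE}: card=12500; try (E,hash)→5670, (A,hash)→5720, (A,merge)→9970, (E,merge)→18020, (A,nl_idx)→18420, (A,nl)→151120 …(+1); best=5670 via (E,hash)
  {BCD}: card=900000; try (D,hash)→13120, (B,hash)→19320, (D,merge)→88720, (B,merge)→141320, (D,nl)→1801720, (B,nl)→4501320; best=13120 via (D,hash)
  {CDE}: card=90000; try (D,hash)→7120, (D,merge)→10720, (E,hash)→13520, (E,merge)→138120, (D,nl)→181120, (E,nl)→1801320; best=7120 via (D,hash)
  {BCE}: card=60000; try (B,hash)→10720, (E,hash)→10920, (B,merge)→12720, (E,merge)→87520, (B,nl)→301120, (E,nl)→1201720; best=10720 via (B,hash)
  {ABCD}: card=18750000; try (D,hash)→141870, (B,hash)→204370, (A,hash)→917120, (D,merge)→2264470, (B,merge)→3575370, (A,merge)→18915370 …(+4); best=141870 via (D,hash)
  {ACDE}: card=1875000; try (D,hash)→23570, (A,hash)→101120, (D,merge)→196170, (E,hash)→198570, (A,merge)→1629370, (A,nl_idx)→2602120 …(+4); best=23570 via (D,hash)
  {ABCE}: card=1250000; try (B,hash)→27170, (A,hash)→74720, (E,hash)→139670, (B,merge)→198170, (A,merge)→1032970, (A,nl_idx)→1740720 …(+4); best=27170 via (B,hash)
  {BCDE}: card=9000000; try (D,hash)→76120, (B,hash)→106120, (E,hash)→916320, (D,merge)→1033720, (B,merge)→1632120, (D,nl)→18010720 …(+3); best=76120 via (D,hash)
  {ABCDE}: card=187500000; try (D,hash)→1282570, (B,hash)→1907570, (A,hash)→9080120, (E,hash)→18895070, (D,merge)→27530170, (B,merge)→41278570 …(+7); best=1282570 via (D,hash)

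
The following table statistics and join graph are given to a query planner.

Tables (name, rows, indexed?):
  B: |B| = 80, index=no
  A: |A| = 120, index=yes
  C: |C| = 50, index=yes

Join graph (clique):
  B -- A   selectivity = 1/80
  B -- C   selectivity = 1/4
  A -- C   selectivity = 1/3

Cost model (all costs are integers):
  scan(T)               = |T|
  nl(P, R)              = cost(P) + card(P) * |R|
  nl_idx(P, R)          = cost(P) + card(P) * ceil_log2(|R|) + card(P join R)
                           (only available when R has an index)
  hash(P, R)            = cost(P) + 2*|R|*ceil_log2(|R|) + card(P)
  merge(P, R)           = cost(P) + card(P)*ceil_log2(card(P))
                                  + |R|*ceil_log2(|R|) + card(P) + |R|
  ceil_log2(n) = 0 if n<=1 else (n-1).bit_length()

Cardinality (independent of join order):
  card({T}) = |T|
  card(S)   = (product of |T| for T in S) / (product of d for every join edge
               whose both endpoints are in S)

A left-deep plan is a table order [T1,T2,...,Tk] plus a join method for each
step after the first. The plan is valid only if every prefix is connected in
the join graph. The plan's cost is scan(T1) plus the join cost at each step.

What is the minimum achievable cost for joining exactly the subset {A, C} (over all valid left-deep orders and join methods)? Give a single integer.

Selinger DP over subsets of {A,C}:
  {A}: scan cost=120, card=120
  {C}: scan cost=50, card=50
  {AC}: card=2000; try (C,hash)→840, (A,merge)→1360, (C,merge)→1430, (A,hash)→1780, (A,nl_idx)→2400, (C,nl_idx)→2840 …(+2); best=840 via (C,hash)

840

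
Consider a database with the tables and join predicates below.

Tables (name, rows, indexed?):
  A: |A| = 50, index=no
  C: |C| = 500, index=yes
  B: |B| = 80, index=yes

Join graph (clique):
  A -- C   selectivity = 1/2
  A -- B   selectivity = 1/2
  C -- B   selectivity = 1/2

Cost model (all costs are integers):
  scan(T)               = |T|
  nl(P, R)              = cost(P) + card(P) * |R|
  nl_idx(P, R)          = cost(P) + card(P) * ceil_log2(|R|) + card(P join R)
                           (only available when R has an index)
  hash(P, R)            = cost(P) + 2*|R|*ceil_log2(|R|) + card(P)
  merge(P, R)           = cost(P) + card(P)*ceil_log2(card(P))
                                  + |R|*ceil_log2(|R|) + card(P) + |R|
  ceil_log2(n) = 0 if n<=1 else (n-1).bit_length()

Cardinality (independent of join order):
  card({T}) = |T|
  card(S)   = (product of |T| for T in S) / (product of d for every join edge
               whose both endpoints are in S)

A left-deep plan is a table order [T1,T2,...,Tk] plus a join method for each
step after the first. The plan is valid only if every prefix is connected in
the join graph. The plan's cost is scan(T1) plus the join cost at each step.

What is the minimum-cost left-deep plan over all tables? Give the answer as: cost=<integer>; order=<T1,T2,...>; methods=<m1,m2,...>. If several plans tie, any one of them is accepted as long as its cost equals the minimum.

Selinger DP (subsets sized 1..n):
  {A}: scan cost=50, card=50
  {C}: scan cost=500, card=500
  {B}: scan cost=80, card=80
  {AC}: card=12500; try (A,hash)→1600, (C,merge)→5400, (A,merge)→5850, (C,hash)→9100, (C,nl_idx)→13000, (C,nl)→25050 …(+1); best=1600 via (A,hash)
  {AB}: card=2000; try (A,hash)→760, (B,merge)→1040, (A,merge)→1070, (B,hash)→1220, (B,nl_idx)→2400, (B,nl)→4050 …(+1); best=760 via (A,hash)
  {BC}: card=20000; try (B,hash)→2120, (C,merge)→5720, (B,merge)→6140, (C,hash)→9160, (C,nl_idx)→20800, (B,nl_idx)→24000 …(+2); best=2120 via (B,hash)
  {ABC}: card=250000; try (C,hash)→11760, (B,hash)→15220, (A,hash)→22720, (C,merge)→29760, (B,merge)→189740, (C,nl_idx)→268760 …(+5); best=11760 via (C,hash)

cost=11760; order=B,A,C; methods=hash,hash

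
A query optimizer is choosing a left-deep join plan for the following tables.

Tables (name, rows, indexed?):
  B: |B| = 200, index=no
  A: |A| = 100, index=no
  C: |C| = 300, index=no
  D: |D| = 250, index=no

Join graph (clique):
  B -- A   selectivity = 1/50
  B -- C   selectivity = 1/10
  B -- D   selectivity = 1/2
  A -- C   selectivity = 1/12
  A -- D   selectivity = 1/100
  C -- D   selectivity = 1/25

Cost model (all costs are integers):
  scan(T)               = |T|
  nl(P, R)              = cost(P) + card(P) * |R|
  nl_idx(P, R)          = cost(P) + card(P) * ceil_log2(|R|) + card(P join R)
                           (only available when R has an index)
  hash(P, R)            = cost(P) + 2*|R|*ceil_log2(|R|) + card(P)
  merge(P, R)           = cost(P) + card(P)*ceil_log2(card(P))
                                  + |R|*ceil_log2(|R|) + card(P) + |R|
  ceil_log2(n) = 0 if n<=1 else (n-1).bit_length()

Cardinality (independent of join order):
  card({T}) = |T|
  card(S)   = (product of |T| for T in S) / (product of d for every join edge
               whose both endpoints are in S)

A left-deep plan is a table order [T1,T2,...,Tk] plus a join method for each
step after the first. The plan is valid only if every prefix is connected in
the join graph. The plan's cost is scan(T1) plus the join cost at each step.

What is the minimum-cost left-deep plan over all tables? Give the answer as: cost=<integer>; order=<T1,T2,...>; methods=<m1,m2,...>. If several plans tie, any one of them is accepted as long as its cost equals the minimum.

Selinger DP (subsets sized 1..n):
  {B}: scan cost=200, card=200
  {A}: scan cost=100, card=100
  {C}: scan cost=300, card=300
  {D}: scan cost=250, card=250
  {AB}: card=400; try (A,hash)→1800, (B,merge)→2700, (A,merge)→2800, (B,hash)→3400, (B,nl)→20100, (A,nl)→20200; best=1800 via (A,hash)
  {BC}: card=6000; try (B,hash)→3800, (C,merge)→5000, (B,merge)→5100, (C,hash)→5800, (C,nl)→60200, (B,nl)→60300; best=3800 via (B,hash)
  {BD}: card=25000; try (B,hash)→3700, (D,merge)→4250, (B,merge)→4300, (D,hash)→4400, (D,nl)→50200, (B,nl)→50250; best=3700 via (B,hash)
  {AC}: card=2500; try (A,hash)→2000, (C,merge)→3900, (A,merge)→4100, (C,hash)→5600, (C,nl)→30100, (A,nl)→30300; best=2000 via (A,hash)
  {AD}: card=250; try (A,hash)→1900, (D,merge)→3150, (A,merge)→3300, (D,hash)→4200, (D,nl)→25100, (A,nl)→25250; best=1900 via (A,hash)
  {CD}: card=3000; try (D,hash)→4600, (C,merge)→5500, (D,merge)→5550, (C,hash)→5900, (C,nl)→75250, (D,nl)→75300; best=4600 via (D,hash)
  {ABC}: card=1000; try (C,hash)→7600, (B,hash)→7700, (C,merge)→8800, (A,hash)→11200, (B,merge)→36300, (A,merge)→88600 …(+3); best=7600 via (C,hash)
  {ABD}: card=500; try (B,hash)→5350, (B,merge)→5950, (D,hash)→6200, (D,merge)→8050, (A,hash)→30100, (B,nl)→51900 …(+3); best=5350 via (B,hash)
  {BCD}: card=30000; try (B,hash)→10800, (D,hash)→13800, (C,hash)→34100, (B,merge)→45400, (D,merge)→90050, (C,merge)→406700 …(+3); best=10800 via (B,hash)
  {ACD}: card=250; try (C,merge)→7150, (C,hash)→7550, (D,hash)→8500, (A,hash)→9000, (D,merge)→36750, (A,merge)→44400 …(+3); best=7150 via (C,merge)
  {ABCD}: card=50; try (B,hash)→10600, (B,merge)→11200, (C,hash)→11250, (D,hash)→12600, (C,merge)→13350, (D,merge)→20850 …(+6); best=10600 via (B,hash)

cost=10600; order=D,A,C,B; methods=hash,merge,hash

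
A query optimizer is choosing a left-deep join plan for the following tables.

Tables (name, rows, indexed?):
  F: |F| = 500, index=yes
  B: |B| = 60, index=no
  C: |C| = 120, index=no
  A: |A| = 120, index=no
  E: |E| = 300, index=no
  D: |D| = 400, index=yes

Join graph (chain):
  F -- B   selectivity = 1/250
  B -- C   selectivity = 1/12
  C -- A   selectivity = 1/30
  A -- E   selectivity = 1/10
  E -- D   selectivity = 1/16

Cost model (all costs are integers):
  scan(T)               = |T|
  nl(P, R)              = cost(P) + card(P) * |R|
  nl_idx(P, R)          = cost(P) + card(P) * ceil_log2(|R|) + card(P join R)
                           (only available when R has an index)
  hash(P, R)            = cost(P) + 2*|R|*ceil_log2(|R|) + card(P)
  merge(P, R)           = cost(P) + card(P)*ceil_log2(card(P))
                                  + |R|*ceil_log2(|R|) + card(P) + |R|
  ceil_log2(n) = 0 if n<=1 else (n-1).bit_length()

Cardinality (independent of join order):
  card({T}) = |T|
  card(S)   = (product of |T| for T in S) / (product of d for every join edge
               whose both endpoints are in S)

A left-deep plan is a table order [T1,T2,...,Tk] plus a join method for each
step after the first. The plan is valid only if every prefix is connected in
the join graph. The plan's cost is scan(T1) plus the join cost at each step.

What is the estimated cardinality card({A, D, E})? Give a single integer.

90000

Tables in S: A(120), D(400), E(300)
Edges inside S: A-E(d=10), E-D(d=16)
numerator = 120 * 400 * 300 = 14400000
denominator = 10 * 16 = 160
card(S) = 14400000 / 160 = 90000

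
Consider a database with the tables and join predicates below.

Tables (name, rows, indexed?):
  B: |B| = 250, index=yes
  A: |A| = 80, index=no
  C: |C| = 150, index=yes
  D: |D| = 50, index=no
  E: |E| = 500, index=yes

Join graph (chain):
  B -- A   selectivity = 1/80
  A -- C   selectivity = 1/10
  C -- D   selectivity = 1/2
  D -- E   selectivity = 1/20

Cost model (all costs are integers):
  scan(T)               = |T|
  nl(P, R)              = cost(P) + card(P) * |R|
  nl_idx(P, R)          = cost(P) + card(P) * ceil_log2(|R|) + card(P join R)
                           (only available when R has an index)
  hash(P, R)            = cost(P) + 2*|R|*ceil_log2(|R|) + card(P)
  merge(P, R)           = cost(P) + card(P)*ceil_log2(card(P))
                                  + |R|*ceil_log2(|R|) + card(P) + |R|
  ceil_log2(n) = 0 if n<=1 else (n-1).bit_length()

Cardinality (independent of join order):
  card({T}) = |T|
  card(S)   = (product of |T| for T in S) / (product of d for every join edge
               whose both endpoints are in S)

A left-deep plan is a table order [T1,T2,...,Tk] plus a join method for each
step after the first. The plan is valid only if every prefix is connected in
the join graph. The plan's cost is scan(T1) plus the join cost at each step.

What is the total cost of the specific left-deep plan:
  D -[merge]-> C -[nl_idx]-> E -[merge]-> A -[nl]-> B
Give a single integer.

189317390

step 1: scan D: cost=50, card=50
step 2: join C via merge
    card(P join C) = 50*150/(2) = 3750
    cost = 50 + 50*6 + 150*8 + 50 + 150 = 1750
step 3: join E via nl_idx
    card(P join E) = 3750*500/(20) = 93750
    cost = 1750 + 3750*9 + 93750 = 129250
step 4: join A via merge
    card(P join A) = 93750*80/(10) = 750000
    cost = 129250 + 93750*17 + 80*7 + 93750 + 80 = 1817390
step 5: join B via nl
    card(P join B) = 750000*250/(80) = 2343750
    cost = 1817390 + 750000*250 = 189317390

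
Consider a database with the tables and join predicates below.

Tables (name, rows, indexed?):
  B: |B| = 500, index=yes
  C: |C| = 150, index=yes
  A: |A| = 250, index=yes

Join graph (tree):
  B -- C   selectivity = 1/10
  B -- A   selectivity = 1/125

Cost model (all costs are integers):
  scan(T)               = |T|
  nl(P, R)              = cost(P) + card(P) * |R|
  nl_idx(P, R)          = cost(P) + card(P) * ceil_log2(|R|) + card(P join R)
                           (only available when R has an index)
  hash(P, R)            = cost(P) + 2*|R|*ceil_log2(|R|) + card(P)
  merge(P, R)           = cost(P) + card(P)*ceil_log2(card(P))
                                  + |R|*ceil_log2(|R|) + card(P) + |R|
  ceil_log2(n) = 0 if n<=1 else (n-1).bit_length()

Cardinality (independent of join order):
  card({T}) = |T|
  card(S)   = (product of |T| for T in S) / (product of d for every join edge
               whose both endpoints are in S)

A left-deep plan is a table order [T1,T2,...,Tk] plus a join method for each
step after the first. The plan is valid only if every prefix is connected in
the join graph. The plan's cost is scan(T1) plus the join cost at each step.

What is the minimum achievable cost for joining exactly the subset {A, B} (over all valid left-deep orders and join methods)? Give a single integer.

3500

Selinger DP over subsets of {A,B}:
  {B}: scan cost=500, card=500
  {A}: scan cost=250, card=250
  {AB}: card=1000; try (B,nl_idx)→3500, (A,hash)→5000, (A,nl_idx)→5500, (B,merge)→7500, (A,merge)→7750, (B,hash)→9500 …(+2); best=3500 via (B,nl_idx)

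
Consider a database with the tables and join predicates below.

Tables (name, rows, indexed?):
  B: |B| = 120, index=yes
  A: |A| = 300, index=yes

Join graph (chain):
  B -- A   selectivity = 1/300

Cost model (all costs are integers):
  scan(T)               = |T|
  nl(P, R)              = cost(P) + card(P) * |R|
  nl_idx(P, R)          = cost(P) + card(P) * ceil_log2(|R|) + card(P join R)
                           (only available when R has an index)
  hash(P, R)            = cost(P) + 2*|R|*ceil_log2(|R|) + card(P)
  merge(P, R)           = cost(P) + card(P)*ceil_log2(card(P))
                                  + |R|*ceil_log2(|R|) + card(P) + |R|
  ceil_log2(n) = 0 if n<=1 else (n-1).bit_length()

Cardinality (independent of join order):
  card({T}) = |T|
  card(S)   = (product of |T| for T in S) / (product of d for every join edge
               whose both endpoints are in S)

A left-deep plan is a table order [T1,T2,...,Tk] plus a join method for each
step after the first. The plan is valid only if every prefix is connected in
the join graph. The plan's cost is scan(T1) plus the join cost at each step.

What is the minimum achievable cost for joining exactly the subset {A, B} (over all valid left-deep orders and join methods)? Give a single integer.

1320

Selinger DP over subsets of {A,B}:
  {B}: scan cost=120, card=120
  {A}: scan cost=300, card=300
  {AB}: card=120; try (A,nl_idx)→1320, (B,hash)→2280, (B,nl_idx)→2520, (A,merge)→4080, (B,merge)→4260, (A,hash)→5640 …(+2); best=1320 via (A,nl_idx)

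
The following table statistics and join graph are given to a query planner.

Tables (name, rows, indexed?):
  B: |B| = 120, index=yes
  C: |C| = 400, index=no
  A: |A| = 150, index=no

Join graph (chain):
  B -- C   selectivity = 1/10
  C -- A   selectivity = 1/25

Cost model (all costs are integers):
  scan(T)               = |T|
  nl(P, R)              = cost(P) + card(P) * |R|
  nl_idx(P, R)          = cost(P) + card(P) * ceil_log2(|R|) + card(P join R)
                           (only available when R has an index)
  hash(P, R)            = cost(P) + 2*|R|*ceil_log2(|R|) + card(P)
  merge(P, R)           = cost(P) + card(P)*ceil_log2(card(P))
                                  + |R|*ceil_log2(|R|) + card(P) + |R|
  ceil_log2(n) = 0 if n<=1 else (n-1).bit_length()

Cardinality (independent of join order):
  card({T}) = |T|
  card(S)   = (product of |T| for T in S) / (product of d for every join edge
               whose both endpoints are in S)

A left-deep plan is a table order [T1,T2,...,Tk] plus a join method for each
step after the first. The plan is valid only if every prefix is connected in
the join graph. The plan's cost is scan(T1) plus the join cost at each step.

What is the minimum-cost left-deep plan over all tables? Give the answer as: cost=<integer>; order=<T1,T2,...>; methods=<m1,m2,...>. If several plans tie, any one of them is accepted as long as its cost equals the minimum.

Selinger DP (subsets sized 1..n):
  {B}: scan cost=120, card=120
  {C}: scan cost=400, card=400
  {A}: scan cost=150, card=150
  {BC}: card=4800; try (B,hash)→2480, (C,merge)→5080, (B,merge)→5360, (C,hash)→7440, (B,nl_idx)→8000, (C,nl)→48120 …(+1); best=2480 via (B,hash)
  {AC}: card=2400; try (A,hash)→3200, (C,merge)→5500, (A,merge)→5750, (C,hash)→7500, (C,nl)→60150, (A,nl)→60400; best=3200 via (A,hash)
  {ABC}: card=28800; try (B,hash)→7280, (A,hash)→9680, (B,merge)→35360, (B,nl_idx)→48800, (A,merge)→71030, (B,nl)→291200 …(+1); best=7280 via (B,hash)

cost=7280; order=C,A,B; methods=hash,hash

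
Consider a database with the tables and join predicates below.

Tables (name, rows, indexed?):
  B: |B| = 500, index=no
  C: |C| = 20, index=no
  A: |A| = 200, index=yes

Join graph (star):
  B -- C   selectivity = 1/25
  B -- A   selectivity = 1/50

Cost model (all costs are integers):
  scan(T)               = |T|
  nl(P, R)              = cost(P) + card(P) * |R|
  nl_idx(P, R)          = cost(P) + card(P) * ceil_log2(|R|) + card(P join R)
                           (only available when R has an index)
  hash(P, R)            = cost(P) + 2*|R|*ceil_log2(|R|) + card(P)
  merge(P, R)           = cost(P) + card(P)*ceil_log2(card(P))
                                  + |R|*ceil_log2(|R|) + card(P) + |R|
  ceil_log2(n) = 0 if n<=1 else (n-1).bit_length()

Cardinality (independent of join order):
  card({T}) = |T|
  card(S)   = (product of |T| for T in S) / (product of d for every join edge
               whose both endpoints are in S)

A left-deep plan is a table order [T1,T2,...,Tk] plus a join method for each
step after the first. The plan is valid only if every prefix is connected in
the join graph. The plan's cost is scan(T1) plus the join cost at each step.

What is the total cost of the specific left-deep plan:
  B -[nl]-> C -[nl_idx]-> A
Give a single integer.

step 1: scan B: cost=500, card=500
step 2: join C via nl
    card(P join C) = 500*20/(25) = 400
    cost = 500 + 500*20 = 10500
step 3: join A via nl_idx
    card(P join A) = 400*200/(50) = 1600
    cost = 10500 + 400*8 + 1600 = 15300

15300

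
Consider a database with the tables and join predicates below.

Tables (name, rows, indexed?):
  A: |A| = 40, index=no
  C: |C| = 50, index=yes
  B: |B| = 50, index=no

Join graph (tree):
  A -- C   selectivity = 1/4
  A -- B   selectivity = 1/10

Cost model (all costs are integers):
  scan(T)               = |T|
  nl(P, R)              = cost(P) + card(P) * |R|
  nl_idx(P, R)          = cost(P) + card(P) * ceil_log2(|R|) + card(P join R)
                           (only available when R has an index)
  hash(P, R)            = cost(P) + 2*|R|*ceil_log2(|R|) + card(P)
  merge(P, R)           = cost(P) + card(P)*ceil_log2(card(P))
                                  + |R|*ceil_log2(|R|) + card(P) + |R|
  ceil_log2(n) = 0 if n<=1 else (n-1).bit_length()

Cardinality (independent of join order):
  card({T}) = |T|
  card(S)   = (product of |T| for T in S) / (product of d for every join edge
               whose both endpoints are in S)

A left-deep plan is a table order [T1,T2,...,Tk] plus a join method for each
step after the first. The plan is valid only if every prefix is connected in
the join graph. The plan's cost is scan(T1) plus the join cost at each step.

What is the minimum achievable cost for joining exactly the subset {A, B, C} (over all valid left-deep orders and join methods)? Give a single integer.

1380

Selinger DP over subsets of {A,B,C}:
  {A}: scan cost=40, card=40
  {C}: scan cost=50, card=50
  {B}: scan cost=50, card=50
  {AC}: card=500; try (A,hash)→580, (C,merge)→670, (C,hash)→680, (A,merge)→680, (C,nl_idx)→780, (C,nl)→2040 …(+1); best=580 via (A,hash)
  {AB}: card=200; try (A,hash)→580, (B,merge)→670, (B,hash)→680, (A,merge)→680, (B,nl)→2040, (A,nl)→2050; best=580 via (A,hash)
  {ABC}: card=2500; try (C,hash)→1380, (B,hash)→1680, (C,merge)→2730, (C,nl_idx)→4280, (B,merge)→5930, (C,nl)→10580 …(+1); best=1380 via (C,hash)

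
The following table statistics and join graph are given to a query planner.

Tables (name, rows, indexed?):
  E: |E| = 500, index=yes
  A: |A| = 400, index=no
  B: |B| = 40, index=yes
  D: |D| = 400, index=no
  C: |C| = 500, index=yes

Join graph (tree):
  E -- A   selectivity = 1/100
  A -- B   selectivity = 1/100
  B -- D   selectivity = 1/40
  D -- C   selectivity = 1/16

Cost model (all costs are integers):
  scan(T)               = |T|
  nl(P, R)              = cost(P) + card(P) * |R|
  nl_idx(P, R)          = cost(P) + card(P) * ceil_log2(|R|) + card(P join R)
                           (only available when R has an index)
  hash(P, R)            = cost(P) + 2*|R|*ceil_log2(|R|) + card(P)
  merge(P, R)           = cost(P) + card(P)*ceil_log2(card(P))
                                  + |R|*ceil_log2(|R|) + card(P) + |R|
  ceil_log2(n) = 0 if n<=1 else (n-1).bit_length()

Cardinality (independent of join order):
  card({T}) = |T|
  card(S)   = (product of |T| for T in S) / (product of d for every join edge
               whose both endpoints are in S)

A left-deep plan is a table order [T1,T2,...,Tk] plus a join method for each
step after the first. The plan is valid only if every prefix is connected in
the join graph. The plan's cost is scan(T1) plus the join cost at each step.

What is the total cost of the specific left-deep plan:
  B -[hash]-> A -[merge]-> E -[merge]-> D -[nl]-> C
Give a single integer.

step 1: scan B: cost=40, card=40
step 2: join A via hash
    card(P join A) = 40*400/(100) = 160
    cost = 40 + 2*400*9 + 40 = 7280
step 3: join E via merge
    card(P join E) = 160*500/(100) = 800
    cost = 7280 + 160*8 + 500*9 + 160 + 500 = 13720
step 4: join D via merge
    card(P join D) = 800*400/(40) = 8000
    cost = 13720 + 800*10 + 400*9 + 800 + 400 = 26520
step 5: join C via nl
    card(P join C) = 8000*500/(16) = 250000
    cost = 26520 + 8000*500 = 4026520

4026520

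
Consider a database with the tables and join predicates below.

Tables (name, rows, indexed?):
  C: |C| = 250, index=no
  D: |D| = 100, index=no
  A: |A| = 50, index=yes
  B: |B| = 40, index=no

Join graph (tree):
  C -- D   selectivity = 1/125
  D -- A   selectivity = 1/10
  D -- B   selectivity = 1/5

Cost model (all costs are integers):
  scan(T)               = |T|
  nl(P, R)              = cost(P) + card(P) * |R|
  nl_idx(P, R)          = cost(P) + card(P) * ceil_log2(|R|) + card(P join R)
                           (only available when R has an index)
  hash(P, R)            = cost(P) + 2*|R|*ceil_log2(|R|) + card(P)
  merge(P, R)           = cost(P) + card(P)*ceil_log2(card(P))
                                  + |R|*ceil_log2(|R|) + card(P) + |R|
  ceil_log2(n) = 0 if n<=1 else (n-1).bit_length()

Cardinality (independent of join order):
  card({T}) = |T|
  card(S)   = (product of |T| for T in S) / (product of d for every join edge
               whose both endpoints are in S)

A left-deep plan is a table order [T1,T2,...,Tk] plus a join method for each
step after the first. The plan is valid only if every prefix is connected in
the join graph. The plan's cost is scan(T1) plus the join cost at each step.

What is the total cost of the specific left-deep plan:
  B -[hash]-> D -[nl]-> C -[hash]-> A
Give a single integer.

203680

step 1: scan B: cost=40, card=40
step 2: join D via hash
    card(P join D) = 40*100/(5) = 800
    cost = 40 + 2*100*7 + 40 = 1480
step 3: join C via nl
    card(P join C) = 800*250/(125) = 1600
    cost = 1480 + 800*250 = 201480
step 4: join A via hash
    card(P join A) = 1600*50/(10) = 8000
    cost = 201480 + 2*50*6 + 1600 = 203680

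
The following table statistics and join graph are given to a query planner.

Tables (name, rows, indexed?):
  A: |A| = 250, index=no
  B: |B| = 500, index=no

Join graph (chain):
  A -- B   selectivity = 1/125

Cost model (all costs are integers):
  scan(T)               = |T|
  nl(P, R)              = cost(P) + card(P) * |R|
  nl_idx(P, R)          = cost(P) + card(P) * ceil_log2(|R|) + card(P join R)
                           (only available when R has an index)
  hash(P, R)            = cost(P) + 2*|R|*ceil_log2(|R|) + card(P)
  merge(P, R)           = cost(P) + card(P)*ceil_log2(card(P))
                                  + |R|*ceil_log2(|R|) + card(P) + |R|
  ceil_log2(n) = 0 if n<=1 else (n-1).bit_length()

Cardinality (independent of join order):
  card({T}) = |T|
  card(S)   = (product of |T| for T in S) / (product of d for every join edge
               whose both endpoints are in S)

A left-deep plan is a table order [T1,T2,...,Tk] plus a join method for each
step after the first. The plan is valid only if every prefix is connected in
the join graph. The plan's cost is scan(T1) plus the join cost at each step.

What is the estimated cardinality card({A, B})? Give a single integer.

1000

Tables in S: A(250), B(500)
Edges inside S: A-B(d=125)
numerator = 250 * 500 = 125000
denominator = 125 = 125
card(S) = 125000 / 125 = 1000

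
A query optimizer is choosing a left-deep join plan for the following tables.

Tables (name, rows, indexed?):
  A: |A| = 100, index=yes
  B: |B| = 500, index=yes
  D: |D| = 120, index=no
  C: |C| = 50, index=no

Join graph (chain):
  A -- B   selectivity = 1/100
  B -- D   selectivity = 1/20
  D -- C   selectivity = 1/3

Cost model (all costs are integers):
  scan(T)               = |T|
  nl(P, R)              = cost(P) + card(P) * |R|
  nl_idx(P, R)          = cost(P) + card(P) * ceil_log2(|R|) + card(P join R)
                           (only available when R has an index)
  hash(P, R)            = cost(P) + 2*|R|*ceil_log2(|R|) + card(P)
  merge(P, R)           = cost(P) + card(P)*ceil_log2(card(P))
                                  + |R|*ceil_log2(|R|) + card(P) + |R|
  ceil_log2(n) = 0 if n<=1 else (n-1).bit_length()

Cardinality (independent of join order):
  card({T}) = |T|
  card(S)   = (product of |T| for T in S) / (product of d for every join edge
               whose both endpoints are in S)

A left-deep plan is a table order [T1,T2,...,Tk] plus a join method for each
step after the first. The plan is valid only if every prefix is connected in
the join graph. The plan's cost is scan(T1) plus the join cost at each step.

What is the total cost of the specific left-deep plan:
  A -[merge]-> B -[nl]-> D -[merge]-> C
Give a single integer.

105250

step 1: scan A: cost=100, card=100
step 2: join B via merge
    card(P join B) = 100*500/(100) = 500
    cost = 100 + 100*7 + 500*9 + 100 + 500 = 5900
step 3: join D via nl
    card(P join D) = 500*120/(20) = 3000
    cost = 5900 + 500*120 = 65900
step 4: join C via merge
    card(P join C) = 3000*50/(3) = 50000
    cost = 65900 + 3000*12 + 50*6 + 3000 + 50 = 105250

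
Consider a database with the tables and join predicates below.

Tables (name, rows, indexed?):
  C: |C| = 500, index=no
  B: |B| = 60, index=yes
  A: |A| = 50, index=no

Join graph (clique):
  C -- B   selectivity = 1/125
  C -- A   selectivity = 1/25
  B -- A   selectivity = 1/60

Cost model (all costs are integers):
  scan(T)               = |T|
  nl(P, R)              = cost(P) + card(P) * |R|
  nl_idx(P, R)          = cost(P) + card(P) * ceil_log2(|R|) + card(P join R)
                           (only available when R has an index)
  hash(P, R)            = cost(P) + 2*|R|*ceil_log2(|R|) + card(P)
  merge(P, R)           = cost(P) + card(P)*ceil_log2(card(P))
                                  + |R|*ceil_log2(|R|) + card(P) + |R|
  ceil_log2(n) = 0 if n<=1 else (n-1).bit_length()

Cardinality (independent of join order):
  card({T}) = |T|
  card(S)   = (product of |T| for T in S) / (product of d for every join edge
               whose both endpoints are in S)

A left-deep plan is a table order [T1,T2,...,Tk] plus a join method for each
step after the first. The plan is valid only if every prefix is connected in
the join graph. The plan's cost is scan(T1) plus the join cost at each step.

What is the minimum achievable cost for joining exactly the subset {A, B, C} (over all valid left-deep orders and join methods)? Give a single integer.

Selinger DP over subsets of {A,B,C}:
  {C}: scan cost=500, card=500
  {B}: scan cost=60, card=60
  {A}: scan cost=50, card=50
  {BC}: card=240; try (B,hash)→1720, (B,nl_idx)→3740, (C,merge)→5480, (B,merge)→5920, (C,hash)→9120, (C,nl)→30060 …(+1); best=1720 via (B,hash)
  {AC}: card=1000; try (A,hash)→1600, (C,merge)→5400, (A,merge)→5850, (C,hash)→9100, (C,nl)→25050, (A,nl)→25500; best=1600 via (A,hash)
  {AB}: card=50; try (B,nl_idx)→400, (A,hash)→720, (B,hash)→820, (B,merge)→820, (A,merge)→830, (B,nl)→3050 …(+1); best=400 via (B,nl_idx)
  {ABC}: card=8; try (A,hash)→2560, (B,hash)→3320, (A,merge)→4230, (C,merge)→5750, (B,nl_idx)→7608, (C,hash)→9450 …(+4); best=2560 via (A,hash)

2560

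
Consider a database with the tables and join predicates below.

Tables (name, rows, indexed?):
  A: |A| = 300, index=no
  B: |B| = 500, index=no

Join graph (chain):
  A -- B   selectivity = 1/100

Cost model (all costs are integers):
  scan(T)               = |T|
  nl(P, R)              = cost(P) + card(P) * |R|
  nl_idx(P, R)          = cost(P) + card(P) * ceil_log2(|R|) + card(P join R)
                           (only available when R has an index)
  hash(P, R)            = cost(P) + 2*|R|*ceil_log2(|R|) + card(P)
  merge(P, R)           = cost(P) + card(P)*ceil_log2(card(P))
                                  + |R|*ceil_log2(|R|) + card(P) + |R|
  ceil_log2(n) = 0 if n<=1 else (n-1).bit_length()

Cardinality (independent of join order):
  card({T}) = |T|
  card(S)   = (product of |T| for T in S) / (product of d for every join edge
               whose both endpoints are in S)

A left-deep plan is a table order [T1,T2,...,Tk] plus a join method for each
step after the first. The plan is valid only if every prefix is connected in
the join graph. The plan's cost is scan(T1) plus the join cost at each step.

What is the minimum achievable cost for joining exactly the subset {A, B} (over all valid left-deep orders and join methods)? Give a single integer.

6400

Selinger DP over subsets of {A,B}:
  {A}: scan cost=300, card=300
  {B}: scan cost=500, card=500
  {AB}: card=1500; try (A,hash)→6400, (B,merge)→8300, (A,merge)→8500, (B,hash)→9600, (B,nl)→150300, (A,nl)→150500; best=6400 via (A,hash)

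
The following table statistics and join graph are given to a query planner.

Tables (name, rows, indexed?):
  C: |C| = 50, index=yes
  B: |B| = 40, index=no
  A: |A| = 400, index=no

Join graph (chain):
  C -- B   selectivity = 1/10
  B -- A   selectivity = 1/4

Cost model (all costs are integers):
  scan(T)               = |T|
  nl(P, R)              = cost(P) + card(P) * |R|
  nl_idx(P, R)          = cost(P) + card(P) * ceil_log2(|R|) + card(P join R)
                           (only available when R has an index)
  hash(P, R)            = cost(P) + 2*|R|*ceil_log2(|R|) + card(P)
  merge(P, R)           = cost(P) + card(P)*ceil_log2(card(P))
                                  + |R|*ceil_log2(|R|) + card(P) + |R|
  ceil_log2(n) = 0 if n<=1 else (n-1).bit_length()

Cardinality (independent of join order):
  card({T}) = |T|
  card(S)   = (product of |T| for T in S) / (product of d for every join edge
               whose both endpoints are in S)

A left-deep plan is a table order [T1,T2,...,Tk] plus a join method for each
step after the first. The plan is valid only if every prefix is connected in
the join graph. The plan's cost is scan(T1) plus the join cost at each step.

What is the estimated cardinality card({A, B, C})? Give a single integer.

Tables in S: A(400), B(40), C(50)
Edges inside S: C-B(d=10), B-A(d=4)
numerator = 400 * 40 * 50 = 800000
denominator = 10 * 4 = 40
card(S) = 800000 / 40 = 20000

20000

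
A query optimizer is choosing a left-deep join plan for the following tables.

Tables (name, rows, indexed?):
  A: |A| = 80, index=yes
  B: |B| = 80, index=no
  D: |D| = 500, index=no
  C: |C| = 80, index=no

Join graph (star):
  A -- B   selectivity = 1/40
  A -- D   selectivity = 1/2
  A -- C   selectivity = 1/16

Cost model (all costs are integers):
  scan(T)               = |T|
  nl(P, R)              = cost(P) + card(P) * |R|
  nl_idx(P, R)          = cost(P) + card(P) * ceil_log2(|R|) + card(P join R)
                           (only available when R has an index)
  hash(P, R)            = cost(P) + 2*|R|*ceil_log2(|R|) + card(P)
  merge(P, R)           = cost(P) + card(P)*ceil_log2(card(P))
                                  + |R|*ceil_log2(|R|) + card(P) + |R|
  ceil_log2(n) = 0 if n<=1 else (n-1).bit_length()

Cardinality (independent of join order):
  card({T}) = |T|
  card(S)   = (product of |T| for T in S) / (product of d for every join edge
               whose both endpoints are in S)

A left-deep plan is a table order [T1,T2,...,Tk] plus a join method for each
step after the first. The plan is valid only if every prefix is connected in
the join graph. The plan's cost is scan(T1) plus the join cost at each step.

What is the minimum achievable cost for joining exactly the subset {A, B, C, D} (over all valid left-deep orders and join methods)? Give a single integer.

Selinger DP over subsets of {A,B,C,D}:
  {A}: scan cost=80, card=80
  {B}: scan cost=80, card=80
  {D}: scan cost=500, card=500
  {C}: scan cost=80, card=80
  {AB}: card=160; try (A,nl_idx)→800, (B,hash)→1280, (A,hash)→1280, (B,merge)→1360, (A,merge)→1360, (B,nl)→6480 …(+1); best=800 via (A,nl_idx)
  {AD}: card=20000; try (A,hash)→2120, (D,merge)→5720, (A,merge)→6140, (D,hash)→9160, (A,nl_idx)→24000, (D,nl)→40080 …(+1); best=2120 via (A,hash)
  {AC}: card=400; try (A,nl_idx)→1040, (C,hash)→1280, (A,hash)→1280, (C,merge)→1360, (A,merge)→1360, (C,nl)→6480 …(+1); best=1040 via (A,nl_idx)
  {ABD}: card=40000; try (D,merge)→7240, (D,hash)→9960, (B,hash)→23240, (D,nl)→80800, (B,merge)→322760, (B,nl)→1602120; best=7240 via (D,merge)
  {ABC}: card=800; try (C,hash)→2080, (B,hash)→2560, (C,merge)→2880, (B,merge)→5680, (C,nl)→13600, (B,nl)→33040; best=2080 via (C,hash)
  {ACD}: card=100000; try (D,merge)→10040, (D,hash)→10440, (C,hash)→23240, (D,nl)→201040, (C,merge)→322760, (C,nl)→1602120; best=10040 via (D,merge)
  {ABCD}: card=200000; try (D,hash)→11880, (D,merge)→15880, (C,hash)→48360, (B,hash)→111160, (D,nl)→402080, (C,merge)→687880 …(+3); best=11880 via (D,hash)

11880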